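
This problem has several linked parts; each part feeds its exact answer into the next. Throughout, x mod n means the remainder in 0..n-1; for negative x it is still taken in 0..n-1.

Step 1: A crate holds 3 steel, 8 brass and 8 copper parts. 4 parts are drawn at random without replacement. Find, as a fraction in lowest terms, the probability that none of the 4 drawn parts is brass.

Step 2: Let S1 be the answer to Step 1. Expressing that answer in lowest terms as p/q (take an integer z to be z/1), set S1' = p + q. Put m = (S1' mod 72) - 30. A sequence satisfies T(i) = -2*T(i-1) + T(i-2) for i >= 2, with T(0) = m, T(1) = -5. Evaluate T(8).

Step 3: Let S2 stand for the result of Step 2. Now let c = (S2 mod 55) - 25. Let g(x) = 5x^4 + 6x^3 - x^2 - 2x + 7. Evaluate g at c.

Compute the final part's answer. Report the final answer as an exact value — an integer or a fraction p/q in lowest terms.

Step 1: total draws C(19,4) = 3876; favorable C(11,4) = 330; P = 55/646; answer 55/646
Step 2: S1 = 55/646; threaded value p + q = 701; m = 23; T(2) = -2*(-5) + 1*(23) = 33; iterating: T(2)=33, T(3)=-71, T(4)=175, T(5)=-421, T(6)=1017, T(7)=-2455, T(8)=5927; answer 5927
Step 3: S2 = 5927; c = 17; 5*(17)^4 + 6*(17)^3 - 1*(17)^2 - 2*(17)^1 + 7 = (417605) + (29478) + (-289) + (-34) + (7) = 446767; answer 446767

446767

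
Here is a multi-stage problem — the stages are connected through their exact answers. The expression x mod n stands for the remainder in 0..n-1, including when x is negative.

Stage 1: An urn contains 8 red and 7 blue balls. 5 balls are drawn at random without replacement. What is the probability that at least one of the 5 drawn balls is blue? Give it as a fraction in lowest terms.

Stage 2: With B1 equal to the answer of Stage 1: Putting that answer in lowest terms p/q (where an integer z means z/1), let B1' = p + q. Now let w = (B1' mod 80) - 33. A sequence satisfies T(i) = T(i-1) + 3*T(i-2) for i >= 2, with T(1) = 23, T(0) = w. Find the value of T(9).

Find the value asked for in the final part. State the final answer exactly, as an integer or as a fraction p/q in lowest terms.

22751

Stage 1: total draws C(15,5) = 3003; complement C(8,5) = 56; favorable 3003 - 56 = 2947; P = 421/429; answer 421/429
Stage 2: B1 = 421/429; threaded value p + q = 850; w = 17; T(2) = 1*(23) + 3*(17) = 74; iterating: T(2)=74, T(3)=143, T(4)=365, T(5)=794, T(6)=1889, T(7)=4271, T(8)=9938, T(9)=22751; answer 22751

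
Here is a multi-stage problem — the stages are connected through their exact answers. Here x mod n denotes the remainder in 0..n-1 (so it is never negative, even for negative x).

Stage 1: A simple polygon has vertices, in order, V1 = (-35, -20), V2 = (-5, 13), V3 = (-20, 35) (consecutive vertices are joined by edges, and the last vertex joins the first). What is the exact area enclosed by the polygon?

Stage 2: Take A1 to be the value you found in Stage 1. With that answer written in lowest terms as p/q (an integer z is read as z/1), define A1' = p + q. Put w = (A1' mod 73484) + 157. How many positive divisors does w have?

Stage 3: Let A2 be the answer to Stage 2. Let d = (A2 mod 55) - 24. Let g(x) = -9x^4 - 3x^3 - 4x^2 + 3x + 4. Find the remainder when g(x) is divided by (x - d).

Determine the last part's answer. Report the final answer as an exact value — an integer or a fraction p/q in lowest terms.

-182048

Stage 1: cross terms: (-35*13 - -5*-20)=-555, (-5*35 - -20*13)=85, (-20*-20 - -35*35)=1625; twice the area = |1155| = 1155; area = 1155/2; answer 1155/2
Stage 2: A1 = 1155/2; threaded value p + q = 1157; w = 1314; 1314 = 2 * 3^2 * 73; number of divisors = (1+1) * (2+1) * (1+1) = 12; answer 12
Stage 3: A2 = 12; d = -12; remainder = value at the root: -9*(-12)^4 - 3*(-12)^3 - 4*(-12)^2 + 3*(-12)^1 + 4 = (-186624) + (5184) + (-576) + (-36) + (4) = -182048; answer -182048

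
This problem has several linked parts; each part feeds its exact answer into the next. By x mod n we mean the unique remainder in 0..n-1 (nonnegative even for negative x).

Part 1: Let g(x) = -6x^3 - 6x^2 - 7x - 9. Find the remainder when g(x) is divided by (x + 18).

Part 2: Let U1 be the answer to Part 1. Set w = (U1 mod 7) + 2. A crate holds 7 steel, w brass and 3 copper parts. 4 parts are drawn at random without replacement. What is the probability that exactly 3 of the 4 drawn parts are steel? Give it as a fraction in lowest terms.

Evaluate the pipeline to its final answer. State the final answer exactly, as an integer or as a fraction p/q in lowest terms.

77/612

Part 1: remainder = value at the root: -6*(-18)^3 - 6*(-18)^2 - 7*(-18)^1 - 9 = (34992) + (-1944) + (126) + (-9) = 33165; answer 33165
Part 2: U1 = 33165; w = 8; total draws C(18,4) = 3060; favorable C(7,3)*C(11,1) = 385; P = 77/612; answer 77/612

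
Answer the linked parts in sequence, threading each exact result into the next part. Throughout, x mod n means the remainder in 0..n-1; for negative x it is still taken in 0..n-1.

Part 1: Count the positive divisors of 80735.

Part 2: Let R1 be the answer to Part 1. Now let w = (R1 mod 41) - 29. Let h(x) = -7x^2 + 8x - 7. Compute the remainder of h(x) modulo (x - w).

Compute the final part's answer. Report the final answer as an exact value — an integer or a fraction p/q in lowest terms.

Part 1: 80735 = 5 * 67 * 241; number of divisors = (1+1) * (1+1) * (1+1) = 8; answer 8
Part 2: R1 = 8; w = -21; remainder = value at the root: -7*(-21)^2 + 8*(-21)^1 - 7 = (-3087) + (-168) + (-7) = -3262; answer -3262

-3262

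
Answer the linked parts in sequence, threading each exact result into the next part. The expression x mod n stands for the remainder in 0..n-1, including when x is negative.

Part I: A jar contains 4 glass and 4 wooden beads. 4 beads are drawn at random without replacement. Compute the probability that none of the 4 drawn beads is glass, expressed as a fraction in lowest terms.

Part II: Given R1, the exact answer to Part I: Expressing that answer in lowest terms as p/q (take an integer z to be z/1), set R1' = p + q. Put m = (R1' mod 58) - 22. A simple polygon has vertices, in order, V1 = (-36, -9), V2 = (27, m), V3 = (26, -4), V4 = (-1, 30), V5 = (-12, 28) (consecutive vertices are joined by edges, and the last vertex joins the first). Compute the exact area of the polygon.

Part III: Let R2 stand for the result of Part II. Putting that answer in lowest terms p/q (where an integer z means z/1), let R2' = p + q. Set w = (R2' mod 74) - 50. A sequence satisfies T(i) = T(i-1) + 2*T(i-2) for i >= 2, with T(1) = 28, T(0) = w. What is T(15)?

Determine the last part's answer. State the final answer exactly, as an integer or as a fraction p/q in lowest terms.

Part I: total draws C(8,4) = 70; favorable C(4,4) = 1; P = 1/70; answer 1/70
Part II: R1 = 1/70; threaded value p + q = 71; m = -9; cross terms: (-36*-9 - 27*-9)=567, (27*-4 - 26*-9)=126, (26*30 - -1*-4)=776, (-1*28 - -12*30)=332, (-12*-9 - -36*28)=1116; twice the area = |2917| = 2917; area = 2917/2; answer 2917/2
Part III: R2 = 2917/2; threaded value p + q = 2919; w = -17; T(2) = 1*(28) + 2*(-17) = -6; iterating: T(2)=-6, T(3)=50, T(4)=38, T(5)=138, T(6)=214, T(7)=490, T(8)=918, T(9)=1898, T(10)=3734, T(11)=7530, T(12)=14998, T(13)=30058, T(14)=60054, T(15)=120170; answer 120170

120170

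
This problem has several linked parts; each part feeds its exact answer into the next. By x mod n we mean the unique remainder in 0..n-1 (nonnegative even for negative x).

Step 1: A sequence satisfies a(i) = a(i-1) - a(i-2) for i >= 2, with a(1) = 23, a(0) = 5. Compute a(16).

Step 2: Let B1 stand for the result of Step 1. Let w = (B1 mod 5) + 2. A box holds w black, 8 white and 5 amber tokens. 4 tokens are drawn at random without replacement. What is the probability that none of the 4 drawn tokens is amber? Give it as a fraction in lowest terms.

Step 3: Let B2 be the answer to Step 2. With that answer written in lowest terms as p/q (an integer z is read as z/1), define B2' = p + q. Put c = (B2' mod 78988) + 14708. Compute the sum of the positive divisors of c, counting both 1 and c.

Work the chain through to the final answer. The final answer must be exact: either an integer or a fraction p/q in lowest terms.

17280

Step 1: a(2) = 1*(23) - 1*(5) = 18; iterating: a(2)=18, a(3)=-5, a(4)=-23, a(5)=-18, a(6)=5, a(7)=23, a(8)=18, a(9)=-5, a(10)=-23, a(11)=-18, a(12)=5, a(13)=23, a(14)=18, a(15)=-5, a(16)=-23; answer -23
Step 2: B1 = -23; w = 4; total draws C(17,4) = 2380; favorable C(12,4) = 495; P = 99/476; answer 99/476
Step 3: B2 = 99/476; threaded value p + q = 575; c = 15283; 15283 = 17 * 29 * 31; sigma = (1 + 17) * (1 + 29) * (1 + 31) = 18 * 30 * 32 = 17280; answer 17280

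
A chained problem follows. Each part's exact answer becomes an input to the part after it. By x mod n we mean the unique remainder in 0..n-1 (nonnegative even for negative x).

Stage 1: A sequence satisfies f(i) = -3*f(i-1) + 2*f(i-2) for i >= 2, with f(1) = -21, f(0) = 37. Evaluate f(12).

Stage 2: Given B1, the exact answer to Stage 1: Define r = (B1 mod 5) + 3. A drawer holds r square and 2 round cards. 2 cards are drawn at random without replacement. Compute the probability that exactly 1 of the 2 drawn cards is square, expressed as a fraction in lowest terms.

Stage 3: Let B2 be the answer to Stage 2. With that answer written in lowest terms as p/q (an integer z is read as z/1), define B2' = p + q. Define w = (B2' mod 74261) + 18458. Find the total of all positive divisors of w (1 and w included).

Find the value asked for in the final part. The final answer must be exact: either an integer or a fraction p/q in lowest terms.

50960

Stage 1: f(2) = -3*(-21) + 2*(37) = 137; iterating: f(2)=137, f(3)=-453, f(4)=1633, f(5)=-5805, f(6)=20681, f(7)=-73653, f(8)=262321, f(9)=-934269, f(10)=3327449, f(11)=-11850885, f(12)=42207553; answer 42207553
Stage 2: B1 = 42207553; r = 6; total draws C(8,2) = 28; favorable C(6,1)*C(2,1) = 12; P = 3/7; answer 3/7
Stage 3: B2 = 3/7; threaded value p + q = 10; w = 18468; 18468 = 2^2 * 3^5 * 19; sigma = (1 + 2 + 4) * (1 + 3 + 9 + 27 + 81 + 243) * (1 + 19) = 7 * 364 * 20 = 50960; answer 50960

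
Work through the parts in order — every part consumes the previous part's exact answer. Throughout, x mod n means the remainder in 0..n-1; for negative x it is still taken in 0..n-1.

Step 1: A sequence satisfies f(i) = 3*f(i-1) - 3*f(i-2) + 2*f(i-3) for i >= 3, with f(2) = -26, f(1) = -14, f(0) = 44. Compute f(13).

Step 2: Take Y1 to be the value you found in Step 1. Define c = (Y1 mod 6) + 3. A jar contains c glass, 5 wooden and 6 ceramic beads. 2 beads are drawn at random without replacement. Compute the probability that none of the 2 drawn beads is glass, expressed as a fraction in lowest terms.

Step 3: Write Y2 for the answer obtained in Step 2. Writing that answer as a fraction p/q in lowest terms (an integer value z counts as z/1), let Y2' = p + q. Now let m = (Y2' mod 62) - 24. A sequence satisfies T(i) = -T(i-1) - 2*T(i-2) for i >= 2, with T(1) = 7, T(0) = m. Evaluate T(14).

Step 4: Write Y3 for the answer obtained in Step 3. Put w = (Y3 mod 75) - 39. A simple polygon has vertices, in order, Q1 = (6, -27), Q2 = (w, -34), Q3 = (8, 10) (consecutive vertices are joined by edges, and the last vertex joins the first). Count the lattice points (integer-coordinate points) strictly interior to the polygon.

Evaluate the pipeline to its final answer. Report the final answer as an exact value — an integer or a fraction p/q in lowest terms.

214

Step 1: f(3) = 3*(-26) - 3*(-14) + 2*(44) = 52; iterating: f(3)=52, f(4)=206, f(5)=410, f(6)=716, f(7)=1330, f(8)=2662, f(9)=5428, f(10)=10958, f(11)=21914, f(12)=43724, f(13)=87346; answer 87346
Step 2: Y1 = 87346; c = 7; total draws C(18,2) = 153; favorable C(11,2) = 55; P = 55/153; answer 55/153
Step 3: Y2 = 55/153; threaded value p + q = 208; m = -2; T(2) = -1*(7) - 2*(-2) = -3; iterating: T(2)=-3, T(3)=-11, T(4)=17, T(5)=5, T(6)=-39, T(7)=29, T(8)=49, T(9)=-107, T(10)=9, T(11)=205, T(12)=-223, T(13)=-187, T(14)=633; answer 633
Step 4: Y3 = 633; w = -6; cross terms: (6*-34 - -6*-27)=-366, (-6*10 - 8*-34)=212, (8*-27 - 6*10)=-276; twice the area = |-430| = 430; area = 215; boundary points = 1 + 2 + 1 = 4; strictly interior points = area - boundary/2 + 1 = 214; answer 214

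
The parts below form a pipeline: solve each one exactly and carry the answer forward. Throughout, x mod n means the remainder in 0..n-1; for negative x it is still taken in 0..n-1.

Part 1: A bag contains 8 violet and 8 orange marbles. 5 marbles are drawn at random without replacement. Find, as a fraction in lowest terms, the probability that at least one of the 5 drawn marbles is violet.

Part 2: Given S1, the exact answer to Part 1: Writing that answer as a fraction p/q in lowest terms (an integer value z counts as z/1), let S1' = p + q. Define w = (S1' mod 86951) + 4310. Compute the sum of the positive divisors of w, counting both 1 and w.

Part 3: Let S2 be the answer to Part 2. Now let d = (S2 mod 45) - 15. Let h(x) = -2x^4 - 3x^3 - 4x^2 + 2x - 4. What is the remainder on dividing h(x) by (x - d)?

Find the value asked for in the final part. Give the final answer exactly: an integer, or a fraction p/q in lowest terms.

-92059

Part 1: total draws C(16,5) = 4368; complement C(8,5) = 56; favorable 4368 - 56 = 4312; P = 77/78; answer 77/78
Part 2: S1 = 77/78; threaded value p + q = 155; w = 4465; 4465 = 5 * 19 * 47; sigma = (1 + 5) * (1 + 19) * (1 + 47) = 6 * 20 * 48 = 5760; answer 5760
Part 3: S2 = 5760; d = -15; remainder = value at the root: -2*(-15)^4 - 3*(-15)^3 - 4*(-15)^2 + 2*(-15)^1 - 4 = (-101250) + (10125) + (-900) + (-30) + (-4) = -92059; answer -92059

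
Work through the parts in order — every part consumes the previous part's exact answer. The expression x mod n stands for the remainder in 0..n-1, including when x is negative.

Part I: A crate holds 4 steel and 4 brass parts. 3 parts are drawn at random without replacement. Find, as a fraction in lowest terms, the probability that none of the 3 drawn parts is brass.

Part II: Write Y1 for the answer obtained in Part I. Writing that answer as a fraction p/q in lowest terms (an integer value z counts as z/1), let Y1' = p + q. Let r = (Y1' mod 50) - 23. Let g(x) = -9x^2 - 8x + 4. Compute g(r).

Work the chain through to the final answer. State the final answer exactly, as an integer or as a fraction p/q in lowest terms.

-508

Part I: total draws C(8,3) = 56; favorable C(4,3) = 4; P = 1/14; answer 1/14
Part II: Y1 = 1/14; threaded value p + q = 15; r = -8; -9*(-8)^2 - 8*(-8)^1 + 4 = (-576) + (64) + (4) = -508; answer -508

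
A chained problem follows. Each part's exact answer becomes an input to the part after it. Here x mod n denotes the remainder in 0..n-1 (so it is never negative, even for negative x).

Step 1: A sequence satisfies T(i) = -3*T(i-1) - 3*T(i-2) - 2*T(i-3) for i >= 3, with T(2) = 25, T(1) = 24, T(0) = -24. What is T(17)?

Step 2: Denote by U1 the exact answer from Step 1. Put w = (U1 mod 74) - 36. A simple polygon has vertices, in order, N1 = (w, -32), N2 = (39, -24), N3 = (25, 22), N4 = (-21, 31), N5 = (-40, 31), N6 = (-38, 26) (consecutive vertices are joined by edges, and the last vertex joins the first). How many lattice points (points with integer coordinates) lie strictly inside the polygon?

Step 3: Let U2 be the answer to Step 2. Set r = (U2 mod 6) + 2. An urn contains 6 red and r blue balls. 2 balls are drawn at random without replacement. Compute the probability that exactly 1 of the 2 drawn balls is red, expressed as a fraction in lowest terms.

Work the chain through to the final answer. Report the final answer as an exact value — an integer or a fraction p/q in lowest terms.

7/13

Step 1: T(3) = -3*(25) - 3*(24) - 2*(-24) = -99; iterating: T(3)=-99, T(4)=174, T(5)=-275, T(6)=501, T(7)=-1026, T(8)=2125, T(9)=-4299, T(10)=8574, T(11)=-17075, T(12)=34101, T(13)=-68226, T(14)=136525, T(15)=-273099, T(16)=546174, T(17)=-1092275; answer -1092275
Step 2: U1 = -1092275; w = 3; cross terms: (3*-24 - 39*-32)=1176, (39*22 - 25*-24)=1458, (25*31 - -21*22)=1237, (-21*31 - -40*31)=589, (-40*26 - -38*31)=138, (-38*-32 - 3*26)=1138; twice the area = |5736| = 5736; area = 2868; boundary points = 4 + 2 + 1 + 19 + 1 + 1 = 28; strictly interior points = area - boundary/2 + 1 = 2855; answer 2855
Step 3: U2 = 2855; r = 7; total draws C(13,2) = 78; favorable C(6,1)*C(7,1) = 42; P = 7/13; answer 7/13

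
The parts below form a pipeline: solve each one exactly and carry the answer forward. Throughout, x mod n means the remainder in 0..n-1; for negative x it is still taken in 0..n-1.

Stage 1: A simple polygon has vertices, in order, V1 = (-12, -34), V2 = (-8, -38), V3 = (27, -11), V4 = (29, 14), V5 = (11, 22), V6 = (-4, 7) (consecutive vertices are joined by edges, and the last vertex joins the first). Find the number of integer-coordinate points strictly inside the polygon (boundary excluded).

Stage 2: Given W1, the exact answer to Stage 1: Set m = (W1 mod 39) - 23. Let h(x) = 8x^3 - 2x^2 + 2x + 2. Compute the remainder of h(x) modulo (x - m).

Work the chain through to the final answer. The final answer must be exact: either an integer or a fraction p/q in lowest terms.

Stage 1: cross terms: (-12*-38 - -8*-34)=184, (-8*-11 - 27*-38)=1114, (27*14 - 29*-11)=697, (29*22 - 11*14)=484, (11*7 - -4*22)=165, (-4*-34 - -12*7)=220; twice the area = |2864| = 2864; area = 1432; boundary points = 4 + 1 + 1 + 2 + 15 + 1 = 24; strictly interior points = area - boundary/2 + 1 = 1421; answer 1421
Stage 2: W1 = 1421; m = -6; remainder = value at the root: 8*(-6)^3 - 2*(-6)^2 + 2*(-6)^1 + 2 = (-1728) + (-72) + (-12) + (2) = -1810; answer -1810

-1810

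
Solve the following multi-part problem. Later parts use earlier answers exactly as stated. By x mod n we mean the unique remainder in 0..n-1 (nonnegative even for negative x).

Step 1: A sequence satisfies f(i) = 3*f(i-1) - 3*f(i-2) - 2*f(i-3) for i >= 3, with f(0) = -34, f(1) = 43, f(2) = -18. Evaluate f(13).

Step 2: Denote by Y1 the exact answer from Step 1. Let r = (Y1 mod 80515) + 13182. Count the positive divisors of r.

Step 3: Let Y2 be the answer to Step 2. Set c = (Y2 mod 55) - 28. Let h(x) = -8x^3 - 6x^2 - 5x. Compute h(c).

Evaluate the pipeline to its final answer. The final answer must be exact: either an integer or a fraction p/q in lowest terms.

Step 1: f(3) = 3*(-18) - 3*(43) - 2*(-34) = -115; iterating: f(3)=-115, f(4)=-377, f(5)=-750, f(6)=-889, f(7)=337, f(8)=5178, f(9)=16301, f(10)=32695, f(11)=38826, f(12)=-14209, f(13)=-224495; answer -224495
Step 2: Y1 = -224495; r = 30232; 30232 = 2^3 * 3779; number of divisors = (3+1) * (1+1) = 8; answer 8
Step 3: Y2 = 8; c = -20; -8*(-20)^3 - 6*(-20)^2 - 5*(-20)^1 = (64000) + (-2400) + (100) = 61700; answer 61700

61700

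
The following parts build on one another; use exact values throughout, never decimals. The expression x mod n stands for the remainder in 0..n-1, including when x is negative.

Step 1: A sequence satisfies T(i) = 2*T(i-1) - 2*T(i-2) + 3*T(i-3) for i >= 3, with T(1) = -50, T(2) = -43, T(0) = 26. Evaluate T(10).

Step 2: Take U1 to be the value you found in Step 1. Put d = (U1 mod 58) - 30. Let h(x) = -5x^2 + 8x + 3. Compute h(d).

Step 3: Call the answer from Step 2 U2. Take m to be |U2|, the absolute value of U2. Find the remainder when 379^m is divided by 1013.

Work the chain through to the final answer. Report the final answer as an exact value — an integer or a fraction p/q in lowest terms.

431

Step 1: T(3) = 2*(-43) - 2*(-50) + 3*(26) = 92; iterating: T(3)=92, T(4)=120, T(5)=-73, T(6)=-110, T(7)=286, T(8)=573, T(9)=244, T(10)=200; answer 200
Step 2: U1 = 200; d = -4; -5*(-4)^2 + 8*(-4)^1 + 3 = (-80) + (-32) + (3) = -109; answer -109
Step 3: U2 = -109; m = 109; squarings mod 1013: 379^1=379, 379^2=808, 379^4=492, 379^8=970, 379^16=836, 379^32=939, 379^64=411; 379^109 = 379^1 * 379^4 * 379^8 * 379^32 * 379^64 = 431 (mod 1013); answer 431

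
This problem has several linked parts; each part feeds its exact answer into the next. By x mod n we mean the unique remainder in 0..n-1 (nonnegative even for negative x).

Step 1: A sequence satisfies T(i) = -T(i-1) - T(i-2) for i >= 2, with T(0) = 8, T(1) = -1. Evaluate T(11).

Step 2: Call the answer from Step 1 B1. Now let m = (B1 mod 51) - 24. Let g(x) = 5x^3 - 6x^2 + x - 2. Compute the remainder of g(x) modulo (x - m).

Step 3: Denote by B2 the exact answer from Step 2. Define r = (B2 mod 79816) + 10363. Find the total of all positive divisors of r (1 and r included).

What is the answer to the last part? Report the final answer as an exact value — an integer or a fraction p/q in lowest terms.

47982

Step 1: T(2) = -1*(-1) - 1*(8) = -7; iterating: T(2)=-7, T(3)=8, T(4)=-1, T(5)=-7, T(6)=8, T(7)=-1, T(8)=-7, T(9)=8, T(10)=-1, T(11)=-7; answer -7
Step 2: B1 = -7; m = 20; remainder = value at the root: 5*(20)^3 - 6*(20)^2 + 1*(20)^1 - 2 = (40000) + (-2400) + (20) + (-2) = 37618; answer 37618
Step 3: B2 = 37618; r = 47981; 47981 is prime, so its only divisors are 1 and 47981; sigma = 1 + 47981 = 47982; answer 47982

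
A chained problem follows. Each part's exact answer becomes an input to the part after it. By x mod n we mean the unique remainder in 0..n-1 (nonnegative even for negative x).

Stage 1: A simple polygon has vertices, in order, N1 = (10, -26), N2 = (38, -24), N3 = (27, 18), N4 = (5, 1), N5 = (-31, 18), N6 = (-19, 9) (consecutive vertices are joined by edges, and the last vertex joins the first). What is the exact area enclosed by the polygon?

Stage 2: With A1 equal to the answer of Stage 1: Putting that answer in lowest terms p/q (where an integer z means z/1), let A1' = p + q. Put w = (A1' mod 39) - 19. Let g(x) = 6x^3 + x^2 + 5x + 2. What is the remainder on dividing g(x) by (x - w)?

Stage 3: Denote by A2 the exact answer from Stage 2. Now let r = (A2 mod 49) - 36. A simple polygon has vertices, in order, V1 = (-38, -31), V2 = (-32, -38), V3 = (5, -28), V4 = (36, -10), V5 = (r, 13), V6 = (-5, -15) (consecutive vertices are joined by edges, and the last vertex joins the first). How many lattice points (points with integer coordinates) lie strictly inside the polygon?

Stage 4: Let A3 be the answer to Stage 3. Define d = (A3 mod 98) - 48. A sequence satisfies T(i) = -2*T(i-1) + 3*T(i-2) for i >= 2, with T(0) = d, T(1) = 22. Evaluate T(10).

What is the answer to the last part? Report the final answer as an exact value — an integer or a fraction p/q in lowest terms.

Stage 1: cross terms: (10*-24 - 38*-26)=748, (38*18 - 27*-24)=1332, (27*1 - 5*18)=-63, (5*18 - -31*1)=121, (-31*9 - -19*18)=63, (-19*-26 - 10*9)=404; twice the area = |2605| = 2605; area = 2605/2; answer 2605/2
Stage 2: A1 = 2605/2; threaded value p + q = 2607; w = 14; remainder = value at the root: 6*(14)^3 + 1*(14)^2 + 5*(14)^1 + 2 = (16464) + (196) + (70) + (2) = 16732; answer 16732
Stage 3: A2 = 16732; r = -13; cross terms: (-38*-38 - -32*-31)=452, (-32*-28 - 5*-38)=1086, (5*-10 - 36*-28)=958, (36*13 - -13*-10)=338, (-13*-15 - -5*13)=260, (-5*-31 - -38*-15)=-415; twice the area = |2679| = 2679; area = 2679/2; boundary points = 1 + 1 + 1 + 1 + 4 + 1 = 9; strictly interior points = area - boundary/2 + 1 = 1336; answer 1336
Stage 4: A3 = 1336; d = 14; T(2) = -2*(22) + 3*(14) = -2; iterating: T(2)=-2, T(3)=70, T(4)=-146, T(5)=502, T(6)=-1442, T(7)=4390, T(8)=-13106, T(9)=39382, T(10)=-118082; answer -118082

-118082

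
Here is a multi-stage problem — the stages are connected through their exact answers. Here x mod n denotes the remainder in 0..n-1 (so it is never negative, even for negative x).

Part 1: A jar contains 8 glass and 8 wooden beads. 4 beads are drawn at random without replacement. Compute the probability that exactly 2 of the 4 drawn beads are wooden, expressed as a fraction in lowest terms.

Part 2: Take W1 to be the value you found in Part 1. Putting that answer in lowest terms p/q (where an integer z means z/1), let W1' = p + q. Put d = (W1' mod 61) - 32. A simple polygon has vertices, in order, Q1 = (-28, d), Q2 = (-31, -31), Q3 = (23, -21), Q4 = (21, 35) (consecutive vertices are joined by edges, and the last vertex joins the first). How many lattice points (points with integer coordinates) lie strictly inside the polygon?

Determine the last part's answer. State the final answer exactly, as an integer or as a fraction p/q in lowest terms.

2224

Part 1: total draws C(16,4) = 1820; favorable C(8,2)*C(8,2) = 784; P = 28/65; answer 28/65
Part 2: W1 = 28/65; threaded value p + q = 93; d = 0; cross terms: (-28*-31 - -31*0)=868, (-31*-21 - 23*-31)=1364, (23*35 - 21*-21)=1246, (21*0 - -28*35)=980; twice the area = |4458| = 4458; area = 2229; boundary points = 1 + 2 + 2 + 7 = 12; strictly interior points = area - boundary/2 + 1 = 2224; answer 2224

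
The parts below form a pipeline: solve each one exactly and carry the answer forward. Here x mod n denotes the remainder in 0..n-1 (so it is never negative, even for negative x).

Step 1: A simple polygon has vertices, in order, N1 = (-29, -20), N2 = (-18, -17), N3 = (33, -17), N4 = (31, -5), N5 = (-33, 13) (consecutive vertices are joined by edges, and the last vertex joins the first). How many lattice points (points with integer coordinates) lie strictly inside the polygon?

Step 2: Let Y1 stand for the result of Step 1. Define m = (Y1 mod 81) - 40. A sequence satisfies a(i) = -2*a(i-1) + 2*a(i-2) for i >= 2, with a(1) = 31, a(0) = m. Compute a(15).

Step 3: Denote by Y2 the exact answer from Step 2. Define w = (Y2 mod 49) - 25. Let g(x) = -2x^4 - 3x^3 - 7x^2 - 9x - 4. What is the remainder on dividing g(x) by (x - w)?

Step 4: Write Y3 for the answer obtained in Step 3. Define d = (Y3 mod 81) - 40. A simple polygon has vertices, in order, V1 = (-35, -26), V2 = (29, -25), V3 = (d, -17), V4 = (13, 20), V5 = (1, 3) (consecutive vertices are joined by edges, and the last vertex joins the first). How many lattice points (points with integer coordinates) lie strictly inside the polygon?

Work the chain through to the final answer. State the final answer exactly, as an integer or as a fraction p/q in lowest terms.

1356

Step 1: cross terms: (-29*-17 - -18*-20)=133, (-18*-17 - 33*-17)=867, (33*-5 - 31*-17)=362, (31*13 - -33*-5)=238, (-33*-20 - -29*13)=1037; twice the area = |2637| = 2637; area = 2637/2; boundary points = 1 + 51 + 2 + 2 + 1 = 57; strictly interior points = area - boundary/2 + 1 = 1291; answer 1291
Step 2: Y1 = 1291; m = 36; a(2) = -2*(31) + 2*(36) = 10; iterating: a(2)=10, a(3)=42, a(4)=-64, a(5)=212, a(6)=-552, a(7)=1528, a(8)=-4160, a(9)=11376, a(10)=-31072, a(11)=84896, a(12)=-231936, a(13)=633664, a(14)=-1731200, a(15)=4729728; answer 4729728
Step 3: Y2 = 4729728; w = -22; remainder = value at the root: -2*(-22)^4 - 3*(-22)^3 - 7*(-22)^2 - 9*(-22)^1 - 4 = (-468512) + (31944) + (-3388) + (198) + (-4) = -439762; answer -439762
Step 4: Y3 = -439762; d = 28; cross terms: (-35*-25 - 29*-26)=1629, (29*-17 - 28*-25)=207, (28*20 - 13*-17)=781, (13*3 - 1*20)=19, (1*-26 - -35*3)=79; twice the area = |2715| = 2715; area = 2715/2; boundary points = 1 + 1 + 1 + 1 + 1 = 5; strictly interior points = area - boundary/2 + 1 = 1356; answer 1356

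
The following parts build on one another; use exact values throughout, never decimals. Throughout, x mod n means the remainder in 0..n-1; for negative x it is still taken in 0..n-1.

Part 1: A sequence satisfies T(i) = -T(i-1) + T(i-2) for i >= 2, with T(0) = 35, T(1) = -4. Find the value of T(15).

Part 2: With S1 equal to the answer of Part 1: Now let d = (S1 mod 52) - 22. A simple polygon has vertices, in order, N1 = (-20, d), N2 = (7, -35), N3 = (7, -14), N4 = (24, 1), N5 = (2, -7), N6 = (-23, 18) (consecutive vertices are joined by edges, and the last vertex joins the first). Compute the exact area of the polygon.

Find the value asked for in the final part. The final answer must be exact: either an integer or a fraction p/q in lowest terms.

Part 1: T(2) = -1*(-4) + 1*(35) = 39; iterating: T(2)=39, T(3)=-43, T(4)=82, T(5)=-125, T(6)=207, T(7)=-332, T(8)=539, T(9)=-871, T(10)=1410, T(11)=-2281, T(12)=3691, T(13)=-5972, T(14)=9663, T(15)=-15635; answer -15635
Part 2: S1 = -15635; d = -5; cross terms: (-20*-35 - 7*-5)=735, (7*-14 - 7*-35)=147, (7*1 - 24*-14)=343, (24*-7 - 2*1)=-170, (2*18 - -23*-7)=-125, (-23*-5 - -20*18)=475; twice the area = |1405| = 1405; area = 1405/2; answer 1405/2

1405/2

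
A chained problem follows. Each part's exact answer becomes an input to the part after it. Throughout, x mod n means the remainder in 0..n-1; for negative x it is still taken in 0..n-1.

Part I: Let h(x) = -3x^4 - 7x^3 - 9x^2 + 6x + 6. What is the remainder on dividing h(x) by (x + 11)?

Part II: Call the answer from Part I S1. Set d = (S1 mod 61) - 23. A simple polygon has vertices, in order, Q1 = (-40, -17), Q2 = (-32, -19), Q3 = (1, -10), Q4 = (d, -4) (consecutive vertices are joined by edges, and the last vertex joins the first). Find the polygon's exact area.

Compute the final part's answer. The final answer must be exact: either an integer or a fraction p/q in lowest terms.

Part I: remainder = value at the root: -3*(-11)^4 - 7*(-11)^3 - 9*(-11)^2 + 6*(-11)^1 + 6 = (-43923) + (9317) + (-1089) + (-66) + (6) = -35755; answer -35755
Part II: S1 = -35755; d = 29; cross terms: (-40*-19 - -32*-17)=216, (-32*-10 - 1*-19)=339, (1*-4 - 29*-10)=286, (29*-17 - -40*-4)=-653; twice the area = |188| = 188; area = 94; answer 94

94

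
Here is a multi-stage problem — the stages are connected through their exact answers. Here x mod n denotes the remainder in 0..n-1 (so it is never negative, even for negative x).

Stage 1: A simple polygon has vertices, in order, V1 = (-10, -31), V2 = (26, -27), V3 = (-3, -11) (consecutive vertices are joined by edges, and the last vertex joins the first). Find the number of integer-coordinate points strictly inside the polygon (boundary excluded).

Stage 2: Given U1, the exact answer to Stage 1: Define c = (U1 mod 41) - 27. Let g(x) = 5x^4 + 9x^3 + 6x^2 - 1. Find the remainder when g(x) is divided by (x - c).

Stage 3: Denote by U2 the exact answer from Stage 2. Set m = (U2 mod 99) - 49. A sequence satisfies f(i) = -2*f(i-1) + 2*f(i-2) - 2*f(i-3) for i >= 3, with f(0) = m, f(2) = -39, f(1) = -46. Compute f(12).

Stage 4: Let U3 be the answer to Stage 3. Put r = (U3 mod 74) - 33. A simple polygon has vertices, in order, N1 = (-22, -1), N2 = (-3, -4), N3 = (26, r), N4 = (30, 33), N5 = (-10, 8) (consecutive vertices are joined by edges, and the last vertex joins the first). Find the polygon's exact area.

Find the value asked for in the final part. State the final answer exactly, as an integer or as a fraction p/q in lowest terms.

1380

Stage 1: cross terms: (-10*-27 - 26*-31)=1076, (26*-11 - -3*-27)=-367, (-3*-31 - -10*-11)=-17; twice the area = |692| = 692; area = 346; boundary points = 4 + 1 + 1 = 6; strictly interior points = area - boundary/2 + 1 = 344; answer 344
Stage 2: U1 = 344; c = -11; remainder = value at the root: 5*(-11)^4 + 9*(-11)^3 + 6*(-11)^2 - 1 = (73205) + (-11979) + (726) + (-1) = 61951; answer 61951
Stage 3: U2 = 61951; m = 27; f(3) = -2*(-39) + 2*(-46) - 2*(27) = -68; iterating: f(3)=-68, f(4)=150, f(5)=-358, f(6)=1152, f(7)=-3320, f(8)=9660, f(9)=-28264, f(10)=82488, f(11)=-240824, f(12)=703152; answer 703152
Stage 4: U3 = 703152; r = -29; cross terms: (-22*-4 - -3*-1)=85, (-3*-29 - 26*-4)=191, (26*33 - 30*-29)=1728, (30*8 - -10*33)=570, (-10*-1 - -22*8)=186; twice the area = |2760| = 2760; area = 1380; answer 1380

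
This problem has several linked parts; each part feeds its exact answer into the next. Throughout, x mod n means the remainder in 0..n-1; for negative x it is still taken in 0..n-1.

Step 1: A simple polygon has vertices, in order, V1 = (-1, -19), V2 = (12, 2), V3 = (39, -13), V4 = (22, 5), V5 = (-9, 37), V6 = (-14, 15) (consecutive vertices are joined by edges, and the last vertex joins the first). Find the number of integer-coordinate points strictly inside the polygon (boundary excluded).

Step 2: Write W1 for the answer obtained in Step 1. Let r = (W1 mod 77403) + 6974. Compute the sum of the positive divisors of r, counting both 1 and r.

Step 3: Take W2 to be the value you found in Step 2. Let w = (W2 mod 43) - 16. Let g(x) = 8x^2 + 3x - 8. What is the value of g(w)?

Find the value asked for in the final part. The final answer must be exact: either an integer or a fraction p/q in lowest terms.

Step 1: cross terms: (-1*2 - 12*-19)=226, (12*-13 - 39*2)=-234, (39*5 - 22*-13)=481, (22*37 - -9*5)=859, (-9*15 - -14*37)=383, (-14*-19 - -1*15)=281; twice the area = |1996| = 1996; area = 998; boundary points = 1 + 3 + 1 + 1 + 1 + 1 = 8; strictly interior points = area - boundary/2 + 1 = 995; answer 995
Step 2: W1 = 995; r = 7969; 7969 = 13 * 613; sigma = (1 + 13) * (1 + 613) = 14 * 614 = 8596; answer 8596
Step 3: W2 = 8596; w = 23; 8*(23)^2 + 3*(23)^1 - 8 = (4232) + (69) + (-8) = 4293; answer 4293

4293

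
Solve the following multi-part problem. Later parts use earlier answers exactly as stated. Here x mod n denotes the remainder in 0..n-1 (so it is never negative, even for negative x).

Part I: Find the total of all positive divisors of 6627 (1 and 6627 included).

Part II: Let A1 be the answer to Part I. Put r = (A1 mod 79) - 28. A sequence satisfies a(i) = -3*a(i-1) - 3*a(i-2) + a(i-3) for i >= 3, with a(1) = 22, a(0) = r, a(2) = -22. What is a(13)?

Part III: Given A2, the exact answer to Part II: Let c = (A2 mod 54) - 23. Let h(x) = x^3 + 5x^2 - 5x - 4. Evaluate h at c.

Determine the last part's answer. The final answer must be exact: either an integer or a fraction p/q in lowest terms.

Part I: 6627 = 3 * 47^2; sigma = (1 + 3) * (1 + 47 + 2209) = 4 * 2257 = 9028; answer 9028
Part II: A1 = 9028; r = -6; a(3) = -3*(-22) - 3*(22) + 1*(-6) = -6; iterating: a(3)=-6, a(4)=106, a(5)=-322, a(6)=642, a(7)=-854, a(8)=314, a(9)=2262, a(10)=-8582, a(11)=19274, a(12)=-29814, a(13)=23038; answer 23038
Part III: A2 = 23038; c = 11; 1*(11)^3 + 5*(11)^2 - 5*(11)^1 - 4 = (1331) + (605) + (-55) + (-4) = 1877; answer 1877

1877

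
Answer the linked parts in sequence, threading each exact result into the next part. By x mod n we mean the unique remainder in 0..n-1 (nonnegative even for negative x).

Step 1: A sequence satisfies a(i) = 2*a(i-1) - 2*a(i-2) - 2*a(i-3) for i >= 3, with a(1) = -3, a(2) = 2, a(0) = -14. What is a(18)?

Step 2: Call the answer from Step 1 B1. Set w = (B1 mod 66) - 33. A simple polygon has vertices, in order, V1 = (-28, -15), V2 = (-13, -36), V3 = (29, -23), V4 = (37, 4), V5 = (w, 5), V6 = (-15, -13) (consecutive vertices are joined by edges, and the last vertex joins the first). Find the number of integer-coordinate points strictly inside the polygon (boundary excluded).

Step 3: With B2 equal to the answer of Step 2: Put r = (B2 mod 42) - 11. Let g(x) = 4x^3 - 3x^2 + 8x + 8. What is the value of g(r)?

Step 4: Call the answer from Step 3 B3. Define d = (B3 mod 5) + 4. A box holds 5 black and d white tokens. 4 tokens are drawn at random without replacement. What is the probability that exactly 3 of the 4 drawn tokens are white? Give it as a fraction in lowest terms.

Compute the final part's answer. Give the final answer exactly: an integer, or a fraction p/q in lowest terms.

Step 1: a(3) = 2*(2) - 2*(-3) - 2*(-14) = 38; iterating: a(3)=38, a(4)=78, a(5)=76, a(6)=-80, a(7)=-468, a(8)=-928, a(9)=-760, a(10)=1272, a(11)=5920, a(12)=10816, a(13)=7248, a(14)=-18976, a(15)=-74080, a(16)=-124704, a(17)=-63296, a(18)=270976; answer 270976
Step 2: B1 = 270976; w = 13; cross terms: (-28*-36 - -13*-15)=813, (-13*-23 - 29*-36)=1343, (29*4 - 37*-23)=967, (37*5 - 13*4)=133, (13*-13 - -15*5)=-94, (-15*-15 - -28*-13)=-139; twice the area = |3023| = 3023; area = 3023/2; boundary points = 3 + 1 + 1 + 1 + 2 + 1 = 9; strictly interior points = area - boundary/2 + 1 = 1508; answer 1508
Step 3: B2 = 1508; r = 27; 4*(27)^3 - 3*(27)^2 + 8*(27)^1 + 8 = (78732) + (-2187) + (216) + (8) = 76769; answer 76769
Step 4: B3 = 76769; d = 8; total draws C(13,4) = 715; favorable C(8,3)*C(5,1) = 280; P = 56/143; answer 56/143

56/143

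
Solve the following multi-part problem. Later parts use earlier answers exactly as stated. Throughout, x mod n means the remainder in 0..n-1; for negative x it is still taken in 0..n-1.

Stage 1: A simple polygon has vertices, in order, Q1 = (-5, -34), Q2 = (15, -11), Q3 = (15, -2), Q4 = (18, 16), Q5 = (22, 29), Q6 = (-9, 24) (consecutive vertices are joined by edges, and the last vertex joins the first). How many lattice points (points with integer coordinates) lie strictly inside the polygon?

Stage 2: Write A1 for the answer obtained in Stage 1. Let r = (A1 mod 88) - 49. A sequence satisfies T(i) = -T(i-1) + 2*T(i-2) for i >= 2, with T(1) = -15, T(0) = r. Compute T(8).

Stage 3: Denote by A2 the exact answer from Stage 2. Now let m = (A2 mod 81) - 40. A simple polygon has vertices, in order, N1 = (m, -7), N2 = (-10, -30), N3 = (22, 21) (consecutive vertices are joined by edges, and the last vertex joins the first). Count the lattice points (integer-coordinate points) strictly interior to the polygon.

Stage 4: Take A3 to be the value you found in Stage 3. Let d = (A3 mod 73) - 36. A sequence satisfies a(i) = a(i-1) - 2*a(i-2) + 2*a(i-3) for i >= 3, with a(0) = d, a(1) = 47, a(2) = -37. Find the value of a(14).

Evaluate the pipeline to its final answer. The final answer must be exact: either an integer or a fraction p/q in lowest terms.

Stage 1: cross terms: (-5*-11 - 15*-34)=565, (15*-2 - 15*-11)=135, (15*16 - 18*-2)=276, (18*29 - 22*16)=170, (22*24 - -9*29)=789, (-9*-34 - -5*24)=426; twice the area = |2361| = 2361; area = 2361/2; boundary points = 1 + 9 + 3 + 1 + 1 + 2 = 17; strictly interior points = area - boundary/2 + 1 = 1173; answer 1173
Stage 2: A1 = 1173; r = -20; T(2) = -1*(-15) + 2*(-20) = -25; iterating: T(2)=-25, T(3)=-5, T(4)=-45, T(5)=35, T(6)=-125, T(7)=195, T(8)=-445; answer -445
Stage 3: A2 = -445; m = 1; cross terms: (1*-30 - -10*-7)=-100, (-10*21 - 22*-30)=450, (22*-7 - 1*21)=-175; twice the area = |175| = 175; area = 175/2; boundary points = 1 + 1 + 7 = 9; strictly interior points = area - boundary/2 + 1 = 84; answer 84
Stage 4: A3 = 84; d = -25; a(3) = 1*(-37) - 2*(47) + 2*(-25) = -181; iterating: a(3)=-181, a(4)=-13, a(5)=275, a(6)=-61, a(7)=-637, a(8)=35, a(9)=1187, a(10)=-157, a(11)=-2461, a(12)=227, a(13)=4835, a(14)=-541; answer -541

-541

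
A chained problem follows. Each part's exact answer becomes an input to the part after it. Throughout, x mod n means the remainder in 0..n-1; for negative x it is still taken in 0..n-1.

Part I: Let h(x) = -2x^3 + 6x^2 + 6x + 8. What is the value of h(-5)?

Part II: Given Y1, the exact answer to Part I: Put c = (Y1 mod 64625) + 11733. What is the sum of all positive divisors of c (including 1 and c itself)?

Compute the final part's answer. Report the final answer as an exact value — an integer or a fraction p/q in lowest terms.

Part I: -2*(-5)^3 + 6*(-5)^2 + 6*(-5)^1 + 8 = (250) + (150) + (-30) + (8) = 378; answer 378
Part II: Y1 = 378; c = 12111; 12111 = 3 * 11 * 367; sigma = (1 + 3) * (1 + 11) * (1 + 367) = 4 * 12 * 368 = 17664; answer 17664

17664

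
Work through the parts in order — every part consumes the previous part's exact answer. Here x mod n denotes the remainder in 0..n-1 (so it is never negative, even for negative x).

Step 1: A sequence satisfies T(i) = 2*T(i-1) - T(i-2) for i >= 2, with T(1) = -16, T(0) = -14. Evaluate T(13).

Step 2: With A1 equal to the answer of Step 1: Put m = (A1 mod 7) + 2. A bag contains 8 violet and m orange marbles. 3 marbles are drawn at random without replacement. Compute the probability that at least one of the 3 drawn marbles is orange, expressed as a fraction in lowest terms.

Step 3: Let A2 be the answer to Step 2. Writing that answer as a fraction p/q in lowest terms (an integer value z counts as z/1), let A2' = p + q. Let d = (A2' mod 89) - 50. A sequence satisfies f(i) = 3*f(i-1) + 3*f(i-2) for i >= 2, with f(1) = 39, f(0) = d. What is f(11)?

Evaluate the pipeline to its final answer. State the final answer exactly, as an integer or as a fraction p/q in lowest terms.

Step 1: T(2) = 2*(-16) - 1*(-14) = -18; iterating: T(2)=-18, T(3)=-20, T(4)=-22, T(5)=-24, T(6)=-26, T(7)=-28, T(8)=-30, T(9)=-32, T(10)=-34, T(11)=-36, T(12)=-38, T(13)=-40; answer -40
Step 2: A1 = -40; m = 4; total draws C(12,3) = 220; complement C(8,3) = 56; favorable 220 - 56 = 164; P = 41/55; answer 41/55
Step 3: A2 = 41/55; threaded value p + q = 96; d = -43; f(2) = 3*(39) + 3*(-43) = -12; iterating: f(2)=-12, f(3)=81, f(4)=207, f(5)=864, f(6)=3213, f(7)=12231, f(8)=46332, f(9)=175689, f(10)=666063, f(11)=2525256; answer 2525256

2525256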